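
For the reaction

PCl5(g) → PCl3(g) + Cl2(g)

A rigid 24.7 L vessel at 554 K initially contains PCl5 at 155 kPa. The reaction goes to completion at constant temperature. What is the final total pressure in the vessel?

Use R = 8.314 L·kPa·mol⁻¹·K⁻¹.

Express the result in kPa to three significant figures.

310 kPa

At constant T and V, P ∝ n(gas): 1 mol gas → 2 mol gas.
P_final = (2/1) × 155 = 310.0 kPa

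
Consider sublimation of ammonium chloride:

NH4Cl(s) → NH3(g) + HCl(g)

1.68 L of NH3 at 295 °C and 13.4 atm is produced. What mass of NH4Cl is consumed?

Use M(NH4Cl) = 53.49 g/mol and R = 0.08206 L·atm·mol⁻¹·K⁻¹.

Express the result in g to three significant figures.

25.8 g

n(NH3) = PV/RT = (13.4 × 1.68) / (0.08206 × 568.15) = 0.4829 mol
n(NH4Cl) = (1/1) × 0.4829 = 0.4829 mol
m(NH4Cl) = 0.4829 × 53.49 = 25.83 g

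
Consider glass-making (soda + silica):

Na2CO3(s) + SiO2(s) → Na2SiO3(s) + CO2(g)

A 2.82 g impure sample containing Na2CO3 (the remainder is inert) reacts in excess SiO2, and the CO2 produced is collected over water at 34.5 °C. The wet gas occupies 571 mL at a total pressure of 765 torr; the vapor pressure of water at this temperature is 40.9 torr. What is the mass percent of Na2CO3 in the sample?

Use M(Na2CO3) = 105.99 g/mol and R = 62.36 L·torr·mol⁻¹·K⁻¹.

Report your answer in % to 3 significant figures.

P(CO2) = 765 − 40.9 = 724.1 torr
n(CO2) = PV/RT = (724.1 × 0.5710) / (62.36 × 307.65) = 0.02155 mol
n(Na2CO3) = (1/1) × 0.02155 = 0.02155 mol
m(Na2CO3) = 0.02155 × 105.99 = 2.284 g
%Na2CO3 = 2.284 / 2.82 × 100 = 80.99%

81.0 %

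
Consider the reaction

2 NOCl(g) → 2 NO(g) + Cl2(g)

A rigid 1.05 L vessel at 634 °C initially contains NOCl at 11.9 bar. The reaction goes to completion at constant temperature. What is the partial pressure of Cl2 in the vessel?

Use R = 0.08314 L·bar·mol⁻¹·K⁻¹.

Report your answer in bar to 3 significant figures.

n(NOCl)₀ = PV/RT = (11.9 × 1.05) / (0.08314 × 907.15) = 0.1657 mol
n(Cl2) = (1/2) × 0.1657 = 0.08285 mol
P(Cl2) = nRT/V = 0.08285 × 0.08314 × 907.15 / 1.05 = 5.951 bar

5.95 bar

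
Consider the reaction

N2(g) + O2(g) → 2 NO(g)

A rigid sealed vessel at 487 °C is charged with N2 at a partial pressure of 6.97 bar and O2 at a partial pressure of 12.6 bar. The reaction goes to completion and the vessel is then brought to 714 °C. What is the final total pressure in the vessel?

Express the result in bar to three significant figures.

25.4 bar

Because the vessel is rigid and T is held at 487 °C, work the stoichiometry in partial pressures (P_i = n_iRT/V).
P(O2) required for 6.97 bar of N2 = (1/1) × 6.97 = 6.970 bar; available 12.6 bar, so N2 is limiting.
P(O2) remaining = 12.6 − (1/1) × 6.97 = 5.630 bar
P(gaseous products) = (2)/1 × 6.97 = 13.94 bar
P_total at 487 °C = 5.630 + 13.94 = 19.57 bar
Scaling to 714 °C: P = 19.57 × 987.15/760.15 = 25.41 bar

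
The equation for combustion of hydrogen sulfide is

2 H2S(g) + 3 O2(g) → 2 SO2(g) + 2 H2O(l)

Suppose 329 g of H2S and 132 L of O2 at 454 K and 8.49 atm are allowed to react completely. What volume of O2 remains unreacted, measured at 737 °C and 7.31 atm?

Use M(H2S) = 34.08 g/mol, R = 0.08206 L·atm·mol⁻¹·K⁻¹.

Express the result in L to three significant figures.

177 L

n(H2S) = 329 / 34.08 = 9.654 mol
n(O2) = PV/RT = (8.49 × 132) / (0.08206 × 454) = 30.08 mol
For 9.654 mol H2S, stoichiometry requires (3/2) × 9.654 = 14.48 mol O2; 30.08 mol is available, so H2S is limiting.
n(O2) consumed = (3/2) × 9.654 = 14.48 mol; remaining = 30.08 − 14.48 = 15.60 mol
V(O2) = nRT/P = 15.60 × 0.08206 × 1010.15 / 7.31 = 176.9 L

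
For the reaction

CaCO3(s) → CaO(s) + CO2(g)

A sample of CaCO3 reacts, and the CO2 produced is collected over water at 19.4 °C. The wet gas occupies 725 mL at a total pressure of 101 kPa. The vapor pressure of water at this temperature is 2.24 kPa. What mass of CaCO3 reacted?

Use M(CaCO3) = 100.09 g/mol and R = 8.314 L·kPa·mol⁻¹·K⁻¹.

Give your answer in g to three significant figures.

2.95 g

P(CO2) = 101 − 2.24 = 98.76 kPa
n(CO2) = PV/RT = (98.76 × 0.7250) / (8.314 × 292.55) = 0.02944 mol
n(CaCO3) = (1/1) × 0.02944 = 0.02944 mol
m(CaCO3) = 0.02944 × 100.09 = 2.947 g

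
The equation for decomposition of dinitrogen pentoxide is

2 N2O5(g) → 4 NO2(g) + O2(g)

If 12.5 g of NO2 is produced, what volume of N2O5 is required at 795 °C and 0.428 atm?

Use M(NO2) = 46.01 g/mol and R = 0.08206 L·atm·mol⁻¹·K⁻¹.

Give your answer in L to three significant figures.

n(NO2) = 12.50 / 46.01 = 0.2717 mol
n(N2O5) = (2/4) × 0.2717 = 0.1358 mol
V = nRT/P = 0.1358 × 0.08206 × 1068.15 / 0.428 = 27.81 L

27.8 L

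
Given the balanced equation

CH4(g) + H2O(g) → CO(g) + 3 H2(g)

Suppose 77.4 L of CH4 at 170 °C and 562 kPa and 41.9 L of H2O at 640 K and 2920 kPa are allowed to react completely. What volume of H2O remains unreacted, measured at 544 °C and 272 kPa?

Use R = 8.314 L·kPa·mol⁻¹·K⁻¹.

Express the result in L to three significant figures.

279 L

n(CH4) = PV/RT = (562 × 77.4) / (8.314 × 443.15) = 11.81 mol
n(H2O) = PV/RT = (2920 × 41.9) / (8.314 × 640) = 22.99 mol
For 11.81 mol CH4, stoichiometry requires (1/1) × 11.81 = 11.81 mol H2O; 22.99 mol is available, so CH4 is limiting.
n(H2O) consumed = (1/1) × 11.81 = 11.81 mol; remaining = 22.99 − 11.81 = 11.18 mol
V(H2O) = nRT/P = 11.18 × 8.314 × 817.15 / 272 = 279.2 L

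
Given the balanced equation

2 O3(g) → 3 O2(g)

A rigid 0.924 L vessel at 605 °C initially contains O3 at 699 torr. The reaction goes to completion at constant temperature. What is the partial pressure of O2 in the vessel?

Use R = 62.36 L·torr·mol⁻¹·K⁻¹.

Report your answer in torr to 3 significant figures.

n(O3)₀ = PV/RT = (699 × 0.924) / (62.36 × 878.15) = 0.01179 mol
n(O2) = (3/2) × 0.01179 = 0.01768 mol
P(O2) = nRT/V = 0.01768 × 62.36 × 878.15 / 0.924 = 1048 torr

1050 torr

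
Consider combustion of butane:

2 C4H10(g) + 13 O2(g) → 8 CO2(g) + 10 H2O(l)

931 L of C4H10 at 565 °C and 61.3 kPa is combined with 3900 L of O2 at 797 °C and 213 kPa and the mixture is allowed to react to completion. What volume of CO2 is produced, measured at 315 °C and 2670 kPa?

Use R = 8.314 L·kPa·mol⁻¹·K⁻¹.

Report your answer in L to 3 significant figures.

n(C4H10) = PV/RT = (61.3 × 931) / (8.314 × 838.15) = 8.190 mol
n(O2) = PV/RT = (213 × 3900) / (8.314 × 1070.15) = 93.37 mol
For 8.190 mol C4H10, stoichiometry requires (13/2) × 8.190 = 53.23 mol O2; 93.37 mol is available, so C4H10 is limiting.
n(CO2) = (8/2) × 8.190 = 32.76 mol
V(CO2) = nRT/P = 32.76 × 8.314 × 588.15 / 2670 = 60.00 L

60.0 L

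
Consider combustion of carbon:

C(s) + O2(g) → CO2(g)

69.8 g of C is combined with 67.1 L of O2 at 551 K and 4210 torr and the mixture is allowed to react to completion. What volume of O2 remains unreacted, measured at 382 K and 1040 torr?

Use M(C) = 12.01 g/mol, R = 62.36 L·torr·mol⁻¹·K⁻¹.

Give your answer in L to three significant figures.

55.2 L

n(C) = 69.8 / 12.01 = 5.812 mol
n(O2) = PV/RT = (4210 × 67.1) / (62.36 × 551) = 8.221 mol
For 5.812 mol C, stoichiometry requires (1/1) × 5.812 = 5.812 mol O2; 8.221 mol is available, so C is limiting.
n(O2) consumed = (1/1) × 5.812 = 5.812 mol; remaining = 8.221 − 5.812 = 2.409 mol
V(O2) = nRT/P = 2.409 × 62.36 × 382 / 1040 = 55.18 L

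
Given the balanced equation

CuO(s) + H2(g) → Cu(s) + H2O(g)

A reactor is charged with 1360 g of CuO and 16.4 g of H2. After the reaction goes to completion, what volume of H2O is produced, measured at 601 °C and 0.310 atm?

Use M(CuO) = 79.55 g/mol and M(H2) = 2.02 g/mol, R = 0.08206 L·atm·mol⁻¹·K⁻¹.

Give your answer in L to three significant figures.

1880 L

n(CuO) = 1360 / 79.55 = 17.10 mol
n(H2) = 16.4 / 2.02 = 8.119 mol
For 17.10 mol CuO, stoichiometry requires (1/1) × 17.10 = 17.10 mol H2; 8.119 mol is available, so H2 is limiting.
n(H2O) = (1/1) × 8.119 = 8.119 mol
V(H2O) = nRT/P = 8.119 × 0.08206 × 874.15 / 0.310 = 1879 L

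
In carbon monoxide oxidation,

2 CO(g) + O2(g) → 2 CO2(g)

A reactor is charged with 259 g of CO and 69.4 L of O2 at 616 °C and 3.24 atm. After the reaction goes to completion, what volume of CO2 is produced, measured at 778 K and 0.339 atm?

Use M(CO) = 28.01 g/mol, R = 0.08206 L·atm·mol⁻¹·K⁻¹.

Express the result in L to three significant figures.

1160 L

n(CO) = 259 / 28.01 = 9.247 mol
n(O2) = PV/RT = (3.24 × 69.4) / (0.08206 × 889.15) = 3.082 mol
For 9.247 mol CO, stoichiometry requires (1/2) × 9.247 = 4.623 mol O2; 3.082 mol is available, so O2 is limiting.
n(CO2) = (2/1) × 3.082 = 6.164 mol
V(CO2) = nRT/P = 6.164 × 0.08206 × 778 / 0.339 = 1161 L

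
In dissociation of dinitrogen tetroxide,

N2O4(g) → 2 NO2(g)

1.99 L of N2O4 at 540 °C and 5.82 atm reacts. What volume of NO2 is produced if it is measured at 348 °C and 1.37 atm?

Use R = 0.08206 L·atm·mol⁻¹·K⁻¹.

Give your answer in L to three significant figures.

n(N2O4) = PV/RT = (5.82 × 1.99) / (0.08206 × 813.15) = 0.1736 mol
n(NO2) = (2/1) × 0.1736 = 0.3472 mol
V = nRT/P = 0.3472 × 0.08206 × 621.15 / 1.37 = 12.92 L

12.9 L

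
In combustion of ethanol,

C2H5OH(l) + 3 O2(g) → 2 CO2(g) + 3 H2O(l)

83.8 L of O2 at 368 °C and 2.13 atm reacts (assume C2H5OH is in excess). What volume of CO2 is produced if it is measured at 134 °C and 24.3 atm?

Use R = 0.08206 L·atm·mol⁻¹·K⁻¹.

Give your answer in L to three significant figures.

3.11 L

n(O2) = PV/RT = (2.13 × 83.8) / (0.08206 × 641.15) = 3.393 mol
n(CO2) = (2/3) × 3.393 = 2.262 mol
V = nRT/P = 2.262 × 0.08206 × 407.15 / 24.3 = 3.110 L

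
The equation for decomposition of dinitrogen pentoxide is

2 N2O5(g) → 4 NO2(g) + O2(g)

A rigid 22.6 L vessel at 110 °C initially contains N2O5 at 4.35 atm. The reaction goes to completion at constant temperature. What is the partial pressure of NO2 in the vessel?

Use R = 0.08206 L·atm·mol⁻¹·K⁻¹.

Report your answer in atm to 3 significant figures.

n(N2O5)₀ = PV/RT = (4.35 × 22.6) / (0.08206 × 383.15) = 3.127 mol
n(NO2) = (4/2) × 3.127 = 6.254 mol
P(NO2) = nRT/V = 6.254 × 0.08206 × 383.15 / 22.6 = 8.701 atm

8.70 atm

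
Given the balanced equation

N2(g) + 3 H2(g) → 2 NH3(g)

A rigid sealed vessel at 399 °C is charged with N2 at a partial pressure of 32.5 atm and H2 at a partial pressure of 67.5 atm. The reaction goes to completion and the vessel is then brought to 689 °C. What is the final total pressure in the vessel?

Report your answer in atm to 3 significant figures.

At constant V, partial pressures at 399 °C are proportional to moles, so apply stoichiometry directly to pressures.
P(H2) required for 32.5 atm of N2 = (3/1) × 32.5 = 97.50 atm; available 67.5 atm, so H2 is limiting.
P(N2) remaining = 32.5 − (1/3) × 67.5 = 10.00 atm
P(gaseous products) = (2)/3 × 67.5 = 45.00 atm
P_total at 399 °C = 10.00 + 45.00 = 55.00 atm
Scaling to 689 °C: P = 55.00 × 962.15/672.15 = 78.73 atm

78.7 atm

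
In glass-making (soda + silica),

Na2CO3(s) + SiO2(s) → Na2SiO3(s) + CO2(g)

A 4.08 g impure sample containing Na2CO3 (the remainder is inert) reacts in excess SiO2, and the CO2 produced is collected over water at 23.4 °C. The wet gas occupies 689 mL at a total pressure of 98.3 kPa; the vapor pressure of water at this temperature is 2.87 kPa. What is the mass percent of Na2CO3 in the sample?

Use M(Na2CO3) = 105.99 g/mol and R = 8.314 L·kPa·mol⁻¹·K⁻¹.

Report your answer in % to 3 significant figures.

69.3 %

P(CO2) = 98.3 − 2.87 = 95.43 kPa
n(CO2) = PV/RT = (95.43 × 0.6890) / (8.314 × 296.55) = 0.02667 mol
n(Na2CO3) = (1/1) × 0.02667 = 0.02667 mol
m(Na2CO3) = 0.02667 × 105.99 = 2.827 g
%Na2CO3 = 2.827 / 4.08 × 100 = 69.29%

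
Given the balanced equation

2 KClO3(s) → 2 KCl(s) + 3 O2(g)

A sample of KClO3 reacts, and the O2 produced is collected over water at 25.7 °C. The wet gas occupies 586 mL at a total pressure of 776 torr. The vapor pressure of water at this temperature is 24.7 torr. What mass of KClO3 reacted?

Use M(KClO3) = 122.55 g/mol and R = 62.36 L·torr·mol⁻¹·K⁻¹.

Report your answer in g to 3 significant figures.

1.93 g

P(O2) = 776 − 24.7 = 751.3 torr
n(O2) = PV/RT = (751.3 × 0.5860) / (62.36 × 298.85) = 0.02362 mol
n(KClO3) = (2/3) × 0.02362 = 0.01575 mol
m(KClO3) = 0.01575 × 122.55 = 1.930 g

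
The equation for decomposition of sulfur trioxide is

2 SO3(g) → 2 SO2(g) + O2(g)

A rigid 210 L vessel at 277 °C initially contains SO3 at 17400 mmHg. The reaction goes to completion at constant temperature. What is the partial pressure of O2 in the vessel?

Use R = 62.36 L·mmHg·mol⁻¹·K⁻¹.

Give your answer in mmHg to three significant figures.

8700 mmHg

n(SO3)₀ = PV/RT = (17400 × 210) / (62.36 × 550.15) = 106.5 mol
n(O2) = (1/2) × 106.5 = 53.25 mol
P(O2) = nRT/V = 53.25 × 62.36 × 550.15 / 210 = 8699 mmHg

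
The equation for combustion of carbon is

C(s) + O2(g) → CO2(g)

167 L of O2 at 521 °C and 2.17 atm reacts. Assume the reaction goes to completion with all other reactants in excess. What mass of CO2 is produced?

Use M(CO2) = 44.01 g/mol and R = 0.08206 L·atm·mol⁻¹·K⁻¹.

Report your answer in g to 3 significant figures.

245 g

n(O2) = PV/RT = (2.17 × 167) / (0.08206 × 794.15) = 5.561 mol
n(CO2) = (1/1) × 5.561 = 5.561 mol
m(CO2) = 5.561 × 44.01 = 244.7 g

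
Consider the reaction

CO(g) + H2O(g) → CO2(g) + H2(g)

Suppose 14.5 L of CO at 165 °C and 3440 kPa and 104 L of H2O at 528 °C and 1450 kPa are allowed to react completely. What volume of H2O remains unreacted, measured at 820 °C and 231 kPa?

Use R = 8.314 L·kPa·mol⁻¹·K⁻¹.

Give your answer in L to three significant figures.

n(CO) = PV/RT = (3440 × 14.5) / (8.314 × 438.15) = 13.69 mol
n(H2O) = PV/RT = (1450 × 104) / (8.314 × 801.15) = 22.64 mol
For 13.69 mol CO, stoichiometry requires (1/1) × 13.69 = 13.69 mol H2O; 22.64 mol is available, so CO is limiting.
n(H2O) consumed = (1/1) × 13.69 = 13.69 mol; remaining = 22.64 − 13.69 = 8.950 mol
V(H2O) = nRT/P = 8.950 × 8.314 × 1093.15 / 231 = 352.1 L

352 L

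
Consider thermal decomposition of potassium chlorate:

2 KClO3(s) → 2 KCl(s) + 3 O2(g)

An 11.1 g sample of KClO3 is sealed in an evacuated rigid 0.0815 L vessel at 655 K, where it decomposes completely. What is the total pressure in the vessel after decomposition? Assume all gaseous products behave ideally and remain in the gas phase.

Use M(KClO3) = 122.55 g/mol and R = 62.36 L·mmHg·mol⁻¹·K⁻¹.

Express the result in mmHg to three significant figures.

n(KClO3) = 11.1 / 122.55 = 0.09058 mol
n(gas produced) = (3/2) × 0.09058 = 0.1359 mol
P = nRT/V = 0.1359 × 62.36 × 655 / 0.0815 = 68110 mmHg

68100 mmHg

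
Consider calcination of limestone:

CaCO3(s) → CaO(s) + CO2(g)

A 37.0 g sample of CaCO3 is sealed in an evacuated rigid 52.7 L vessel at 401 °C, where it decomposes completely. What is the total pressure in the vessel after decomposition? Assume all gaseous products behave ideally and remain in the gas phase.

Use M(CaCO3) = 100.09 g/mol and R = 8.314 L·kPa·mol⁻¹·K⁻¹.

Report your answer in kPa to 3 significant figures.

n(CaCO3) = 37.0 / 100.09 = 0.3697 mol
n(gas produced) = (1/1) × 0.3697 = 0.3697 mol
P = nRT/V = 0.3697 × 8.314 × 674.15 / 52.7 = 39.32 kPa

39.3 kPa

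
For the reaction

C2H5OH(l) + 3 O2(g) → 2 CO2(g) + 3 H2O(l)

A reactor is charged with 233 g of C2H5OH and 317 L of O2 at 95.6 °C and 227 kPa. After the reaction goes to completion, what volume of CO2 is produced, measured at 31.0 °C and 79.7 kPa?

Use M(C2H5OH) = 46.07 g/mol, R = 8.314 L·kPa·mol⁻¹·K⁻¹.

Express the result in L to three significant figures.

n(C2H5OH) = 233 / 46.07 = 5.058 mol
n(O2) = PV/RT = (227 × 317) / (8.314 × 368.75) = 23.47 mol
For 5.058 mol C2H5OH, stoichiometry requires (3/1) × 5.058 = 15.17 mol O2; 23.47 mol is available, so C2H5OH is limiting.
n(CO2) = (2/1) × 5.058 = 10.12 mol
V(CO2) = nRT/P = 10.12 × 8.314 × 304.15 / 79.7 = 321.1 L

321 L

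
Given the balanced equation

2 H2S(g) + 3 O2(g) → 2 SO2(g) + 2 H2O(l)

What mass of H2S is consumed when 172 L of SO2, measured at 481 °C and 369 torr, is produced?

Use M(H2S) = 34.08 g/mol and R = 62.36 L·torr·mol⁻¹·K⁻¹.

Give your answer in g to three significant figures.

46.0 g

n(SO2) = PV/RT = (369 × 172) / (62.36 × 754.15) = 1.350 mol
n(H2S) = (2/2) × 1.350 = 1.350 mol
m(H2S) = 1.350 × 34.08 = 46.01 g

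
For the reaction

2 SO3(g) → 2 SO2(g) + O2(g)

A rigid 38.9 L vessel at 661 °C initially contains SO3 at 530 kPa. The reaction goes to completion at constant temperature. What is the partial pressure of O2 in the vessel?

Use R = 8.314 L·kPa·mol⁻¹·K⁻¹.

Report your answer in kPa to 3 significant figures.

265 kPa

n(SO3)₀ = PV/RT = (530 × 38.9) / (8.314 × 934.15) = 2.655 mol
n(O2) = (1/2) × 2.655 = 1.327 mol
P(O2) = nRT/V = 1.327 × 8.314 × 934.15 / 38.9 = 264.9 kPa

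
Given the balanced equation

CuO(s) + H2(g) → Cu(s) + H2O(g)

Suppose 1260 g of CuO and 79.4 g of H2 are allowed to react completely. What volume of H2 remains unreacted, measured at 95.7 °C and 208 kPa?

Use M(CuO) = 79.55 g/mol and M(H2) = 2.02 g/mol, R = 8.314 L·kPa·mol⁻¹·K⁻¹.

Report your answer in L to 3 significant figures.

346 L

n(CuO) = 1260 / 79.55 = 15.84 mol
n(H2) = 79.4 / 2.02 = 39.31 mol
For 15.84 mol CuO, stoichiometry requires (1/1) × 15.84 = 15.84 mol H2; 39.31 mol is available, so CuO is limiting.
n(H2) consumed = (1/1) × 15.84 = 15.84 mol; remaining = 39.31 − 15.84 = 23.47 mol
V(H2) = nRT/P = 23.47 × 8.314 × 368.85 / 208 = 346.0 L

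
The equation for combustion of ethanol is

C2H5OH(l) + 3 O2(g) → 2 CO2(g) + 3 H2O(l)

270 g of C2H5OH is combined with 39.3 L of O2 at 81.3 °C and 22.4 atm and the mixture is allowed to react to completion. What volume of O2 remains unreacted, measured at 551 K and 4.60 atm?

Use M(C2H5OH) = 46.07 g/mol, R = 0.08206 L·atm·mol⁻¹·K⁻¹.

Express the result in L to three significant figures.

125 L

n(C2H5OH) = 270 / 46.07 = 5.861 mol
n(O2) = PV/RT = (22.4 × 39.3) / (0.08206 × 354.45) = 30.27 mol
For 5.861 mol C2H5OH, stoichiometry requires (3/1) × 5.861 = 17.58 mol O2; 30.27 mol is available, so C2H5OH is limiting.
n(O2) consumed = (3/1) × 5.861 = 17.58 mol; remaining = 30.27 − 17.58 = 12.69 mol
V(O2) = nRT/P = 12.69 × 0.08206 × 551 / 4.60 = 124.7 L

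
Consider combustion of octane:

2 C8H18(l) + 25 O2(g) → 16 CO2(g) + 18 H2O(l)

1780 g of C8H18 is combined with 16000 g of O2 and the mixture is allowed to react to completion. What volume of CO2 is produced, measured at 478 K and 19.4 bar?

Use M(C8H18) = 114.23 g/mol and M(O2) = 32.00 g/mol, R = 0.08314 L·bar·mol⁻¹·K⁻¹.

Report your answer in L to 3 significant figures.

255 L

n(C8H18) = 1780 / 114.23 = 15.58 mol
n(O2) = 16000 / 32.00 = 500.0 mol
For 15.58 mol C8H18, stoichiometry requires (25/2) × 15.58 = 194.8 mol O2; 500.0 mol is available, so C8H18 is limiting.
n(CO2) = (16/2) × 15.58 = 124.6 mol
V(CO2) = nRT/P = 124.6 × 0.08314 × 478 / 19.4 = 255.2 L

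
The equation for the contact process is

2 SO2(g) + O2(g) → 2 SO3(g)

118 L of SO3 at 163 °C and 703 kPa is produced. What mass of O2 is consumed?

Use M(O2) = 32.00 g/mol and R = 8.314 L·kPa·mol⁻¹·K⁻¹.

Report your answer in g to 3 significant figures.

n(SO3) = PV/RT = (703 × 118) / (8.314 × 436.15) = 22.88 mol
n(O2) = (1/2) × 22.88 = 11.44 mol
m(O2) = 11.44 × 32.00 = 366.1 g

366 g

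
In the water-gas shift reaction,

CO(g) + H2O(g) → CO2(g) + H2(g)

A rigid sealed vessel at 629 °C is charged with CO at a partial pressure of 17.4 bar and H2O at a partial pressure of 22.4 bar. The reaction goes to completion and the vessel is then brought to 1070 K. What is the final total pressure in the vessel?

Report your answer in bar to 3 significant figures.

With V and T fixed, P_i ∝ n_i, so the mole ratios apply directly to partial pressures at 629 °C.
P(H2O) required for 17.4 bar of CO = (1/1) × 17.4 = 17.40 bar; available 22.4 bar, so CO is limiting.
P(H2O) remaining = 22.4 − (1/1) × 17.4 = 5.000 bar
P(gaseous products) = (1+1)/1 × 17.4 = 34.80 bar
P_total at 629 °C = 5.000 + 34.80 = 39.80 bar
Scaling to 1070 K: P = 39.80 × 1070/902.15 = 47.21 bar

47.2 bar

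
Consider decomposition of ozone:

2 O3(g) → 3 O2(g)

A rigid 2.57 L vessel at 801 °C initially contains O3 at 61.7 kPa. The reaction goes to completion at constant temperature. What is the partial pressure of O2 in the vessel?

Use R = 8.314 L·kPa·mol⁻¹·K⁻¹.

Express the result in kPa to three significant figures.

92.6 kPa

n(O3)₀ = PV/RT = (61.7 × 2.57) / (8.314 × 1074.15) = 0.01776 mol
n(O2) = (3/2) × 0.01776 = 0.02664 mol
P(O2) = nRT/V = 0.02664 × 8.314 × 1074.15 / 2.57 = 92.57 kPa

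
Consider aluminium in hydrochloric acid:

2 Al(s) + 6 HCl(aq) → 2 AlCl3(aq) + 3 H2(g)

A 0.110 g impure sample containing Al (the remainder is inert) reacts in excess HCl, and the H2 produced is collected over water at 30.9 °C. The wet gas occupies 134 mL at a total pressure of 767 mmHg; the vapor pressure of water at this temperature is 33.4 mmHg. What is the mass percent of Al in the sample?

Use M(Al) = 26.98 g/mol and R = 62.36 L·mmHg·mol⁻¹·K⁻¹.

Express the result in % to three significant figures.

84.8 %

P(H2) = 767 − 33.4 = 733.6 mmHg
n(H2) = PV/RT = (733.6 × 0.1340) / (62.36 × 304.05) = 0.005185 mol
n(Al) = (2/3) × 0.005185 = 0.003457 mol
m(Al) = 0.003457 × 26.98 = 0.09327 g
%Al = 0.09327 / 0.110 × 100 = 84.79%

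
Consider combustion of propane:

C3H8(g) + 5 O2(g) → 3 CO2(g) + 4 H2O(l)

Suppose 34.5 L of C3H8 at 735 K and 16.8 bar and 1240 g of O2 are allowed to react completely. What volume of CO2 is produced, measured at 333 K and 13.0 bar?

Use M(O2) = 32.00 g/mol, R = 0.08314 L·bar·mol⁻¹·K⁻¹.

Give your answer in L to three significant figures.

n(C3H8) = PV/RT = (16.8 × 34.5) / (0.08314 × 735) = 9.485 mol
n(O2) = 1240 / 32.00 = 38.75 mol
For 9.485 mol C3H8, stoichiometry requires (5/1) × 9.485 = 47.42 mol O2; 38.75 mol is available, so O2 is limiting.
n(CO2) = (3/5) × 38.75 = 23.25 mol
V(CO2) = nRT/P = 23.25 × 0.08314 × 333 / 13.0 = 49.51 L

49.5 L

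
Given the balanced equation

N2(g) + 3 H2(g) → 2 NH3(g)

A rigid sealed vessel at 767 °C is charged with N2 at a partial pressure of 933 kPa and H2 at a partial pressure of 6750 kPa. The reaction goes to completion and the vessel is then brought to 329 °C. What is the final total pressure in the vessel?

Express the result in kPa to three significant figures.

3370 kPa

With V and T fixed, P_i ∝ n_i, so the mole ratios apply directly to partial pressures at 767 °C.
P(H2) required for 933 kPa of N2 = (3/1) × 933 = 2799 kPa; available 6750 kPa, so N2 is limiting.
P(H2) remaining = 6750 − (3/1) × 933 = 3951 kPa
P(gaseous products) = (2)/1 × 933 = 1866 kPa
P_total at 767 °C = 3951 + 1866 = 5817 kPa
Scaling to 329 °C: P = 5817 × 602.15/1040.15 = 3368 kPa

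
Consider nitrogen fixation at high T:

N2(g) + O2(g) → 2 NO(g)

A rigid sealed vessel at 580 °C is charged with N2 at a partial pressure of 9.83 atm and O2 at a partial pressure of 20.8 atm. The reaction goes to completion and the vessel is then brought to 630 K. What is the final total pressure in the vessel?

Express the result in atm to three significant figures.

22.6 atm

With V and T fixed, P_i ∝ n_i, so the mole ratios apply directly to partial pressures at 580 °C.
P(O2) required for 9.83 atm of N2 = (1/1) × 9.83 = 9.830 atm; available 20.8 atm, so N2 is limiting.
P(O2) remaining = 20.8 − (1/1) × 9.83 = 10.97 atm
P(gaseous products) = (2)/1 × 9.83 = 19.66 atm
P_total at 580 °C = 10.97 + 19.66 = 30.63 atm
Scaling to 630 K: P = 30.63 × 630/853.15 = 22.62 atm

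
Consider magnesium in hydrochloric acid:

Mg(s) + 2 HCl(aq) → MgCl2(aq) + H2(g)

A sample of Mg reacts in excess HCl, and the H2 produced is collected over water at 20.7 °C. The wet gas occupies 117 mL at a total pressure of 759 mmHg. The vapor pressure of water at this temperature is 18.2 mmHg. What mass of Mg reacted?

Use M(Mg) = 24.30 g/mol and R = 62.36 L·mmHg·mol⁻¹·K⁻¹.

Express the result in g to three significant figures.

P(H2) = 759 − 18.2 = 740.8 mmHg
n(H2) = PV/RT = (740.8 × 0.1170) / (62.36 × 293.85) = 0.004730 mol
n(Mg) = (1/1) × 0.004730 = 0.004730 mol
m(Mg) = 0.004730 × 24.30 = 0.1149 g

0.115 g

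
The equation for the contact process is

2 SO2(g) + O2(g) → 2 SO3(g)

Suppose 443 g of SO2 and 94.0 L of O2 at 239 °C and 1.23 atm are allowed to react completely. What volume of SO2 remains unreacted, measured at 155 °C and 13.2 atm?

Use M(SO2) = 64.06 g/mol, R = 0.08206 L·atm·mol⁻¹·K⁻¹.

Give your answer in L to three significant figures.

n(SO2) = 443 / 64.06 = 6.915 mol
n(O2) = PV/RT = (1.23 × 94.0) / (0.08206 × 512.15) = 2.751 mol
For 6.915 mol SO2, stoichiometry requires (1/2) × 6.915 = 3.458 mol O2; 2.751 mol is available, so O2 is limiting.
n(SO2) consumed = (2/1) × 2.751 = 5.502 mol; remaining = 6.915 − 5.502 = 1.413 mol
V(SO2) = nRT/P = 1.413 × 0.08206 × 428.15 / 13.2 = 3.761 L

3.76 L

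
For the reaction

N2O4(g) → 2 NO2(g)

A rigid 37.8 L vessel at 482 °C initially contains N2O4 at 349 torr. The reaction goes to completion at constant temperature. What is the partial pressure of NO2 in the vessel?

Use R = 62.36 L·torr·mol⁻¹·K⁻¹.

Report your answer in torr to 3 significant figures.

698 torr

n(N2O4)₀ = PV/RT = (349 × 37.8) / (62.36 × 755.15) = 0.2801 mol
n(NO2) = (2/1) × 0.2801 = 0.5602 mol
P(NO2) = nRT/V = 0.5602 × 62.36 × 755.15 / 37.8 = 697.9 torr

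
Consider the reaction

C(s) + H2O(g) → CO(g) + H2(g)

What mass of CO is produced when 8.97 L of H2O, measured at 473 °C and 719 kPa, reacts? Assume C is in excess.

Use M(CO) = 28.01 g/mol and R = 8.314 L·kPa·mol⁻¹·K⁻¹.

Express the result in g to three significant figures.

29.1 g

n(H2O) = PV/RT = (719 × 8.97) / (8.314 × 746.15) = 1.040 mol
n(CO) = (1/1) × 1.040 = 1.040 mol
m(CO) = 1.040 × 28.01 = 29.13 g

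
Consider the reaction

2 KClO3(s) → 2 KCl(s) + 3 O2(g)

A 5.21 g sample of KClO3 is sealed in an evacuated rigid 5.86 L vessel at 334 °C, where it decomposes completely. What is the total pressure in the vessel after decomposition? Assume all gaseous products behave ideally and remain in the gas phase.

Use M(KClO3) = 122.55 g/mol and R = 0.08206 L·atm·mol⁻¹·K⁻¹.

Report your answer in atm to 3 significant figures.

n(KClO3) = 5.21 / 122.55 = 0.04251 mol
n(gas produced) = (3/2) × 0.04251 = 0.06377 mol
P = nRT/V = 0.06377 × 0.08206 × 607.15 / 5.86 = 0.5422 atm

0.542 atm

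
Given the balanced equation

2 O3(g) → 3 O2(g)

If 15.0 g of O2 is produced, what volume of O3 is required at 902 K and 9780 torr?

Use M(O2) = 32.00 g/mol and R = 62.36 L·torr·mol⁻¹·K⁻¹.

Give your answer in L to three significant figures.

1.80 L

n(O2) = 15.00 / 32.00 = 0.4688 mol
n(O3) = (2/3) × 0.4688 = 0.3125 mol
V = nRT/P = 0.3125 × 62.36 × 902 / 9780 = 1.797 L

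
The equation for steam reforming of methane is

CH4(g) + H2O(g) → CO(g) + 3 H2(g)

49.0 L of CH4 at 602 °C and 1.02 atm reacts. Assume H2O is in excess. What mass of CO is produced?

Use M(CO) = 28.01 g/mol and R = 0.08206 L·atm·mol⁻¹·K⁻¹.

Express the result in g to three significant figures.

n(CH4) = PV/RT = (1.02 × 49.0) / (0.08206 × 875.15) = 0.6960 mol
n(CO) = (1/1) × 0.6960 = 0.6960 mol
m(CO) = 0.6960 × 28.01 = 19.49 g

19.5 g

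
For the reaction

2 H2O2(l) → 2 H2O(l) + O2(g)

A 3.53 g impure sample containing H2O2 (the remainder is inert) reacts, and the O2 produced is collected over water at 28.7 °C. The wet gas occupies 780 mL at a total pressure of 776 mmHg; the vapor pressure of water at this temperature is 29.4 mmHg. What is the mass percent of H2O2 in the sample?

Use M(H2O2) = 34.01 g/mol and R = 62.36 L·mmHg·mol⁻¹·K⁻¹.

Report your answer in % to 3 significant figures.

P(O2) = 776 − 29.4 = 746.6 mmHg
n(O2) = PV/RT = (746.6 × 0.7800) / (62.36 × 301.85) = 0.03094 mol
n(H2O2) = (2/1) × 0.03094 = 0.06188 mol
m(H2O2) = 0.06188 × 34.01 = 2.105 g
%H2O2 = 2.105 / 3.53 × 100 = 59.63%

59.6 %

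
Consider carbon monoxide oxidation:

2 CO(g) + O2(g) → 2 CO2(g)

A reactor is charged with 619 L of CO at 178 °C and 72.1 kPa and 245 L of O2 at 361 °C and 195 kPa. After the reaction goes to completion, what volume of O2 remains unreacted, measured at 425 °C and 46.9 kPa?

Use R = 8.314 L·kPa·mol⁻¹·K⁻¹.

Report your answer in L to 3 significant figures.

385 L

n(CO) = PV/RT = (72.1 × 619) / (8.314 × 451.15) = 11.90 mol
n(O2) = PV/RT = (195 × 245) / (8.314 × 634.15) = 9.061 mol
For 11.90 mol CO, stoichiometry requires (1/2) × 11.90 = 5.950 mol O2; 9.061 mol is available, so CO is limiting.
n(O2) consumed = (1/2) × 11.90 = 5.950 mol; remaining = 9.061 − 5.950 = 3.111 mol
V(O2) = nRT/P = 3.111 × 8.314 × 698.15 / 46.9 = 385.0 L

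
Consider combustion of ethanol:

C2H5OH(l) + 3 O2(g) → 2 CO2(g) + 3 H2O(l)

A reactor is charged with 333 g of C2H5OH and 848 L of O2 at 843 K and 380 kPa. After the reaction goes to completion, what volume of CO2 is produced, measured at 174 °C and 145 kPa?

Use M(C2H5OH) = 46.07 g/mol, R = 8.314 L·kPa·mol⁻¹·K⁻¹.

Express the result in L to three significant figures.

n(C2H5OH) = 333 / 46.07 = 7.228 mol
n(O2) = PV/RT = (380 × 848) / (8.314 × 843) = 45.98 mol
For 7.228 mol C2H5OH, stoichiometry requires (3/1) × 7.228 = 21.68 mol O2; 45.98 mol is available, so C2H5OH is limiting.
n(CO2) = (2/1) × 7.228 = 14.46 mol
V(CO2) = nRT/P = 14.46 × 8.314 × 447.15 / 145 = 370.7 L

371 L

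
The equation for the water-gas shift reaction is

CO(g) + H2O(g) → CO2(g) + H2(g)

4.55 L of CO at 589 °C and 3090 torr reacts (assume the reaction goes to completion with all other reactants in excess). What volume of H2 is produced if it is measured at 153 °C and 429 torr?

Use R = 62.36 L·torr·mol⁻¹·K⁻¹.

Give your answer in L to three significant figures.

n(CO) = PV/RT = (3090 × 4.55) / (62.36 × 862.15) = 0.2615 mol
n(H2) = (1/1) × 0.2615 = 0.2615 mol
V = nRT/P = 0.2615 × 62.36 × 426.15 / 429 = 16.20 L

16.2 L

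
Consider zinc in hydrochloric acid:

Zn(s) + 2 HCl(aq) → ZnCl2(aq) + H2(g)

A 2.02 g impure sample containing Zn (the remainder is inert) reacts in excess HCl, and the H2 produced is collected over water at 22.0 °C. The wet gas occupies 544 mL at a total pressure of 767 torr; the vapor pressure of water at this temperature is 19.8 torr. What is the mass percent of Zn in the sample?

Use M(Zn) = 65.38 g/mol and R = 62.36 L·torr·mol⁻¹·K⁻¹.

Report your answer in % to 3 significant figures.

P(H2) = 767 − 19.8 = 747.2 torr
n(H2) = PV/RT = (747.2 × 0.5440) / (62.36 × 295.15) = 0.02208 mol
n(Zn) = (1/1) × 0.02208 = 0.02208 mol
m(Zn) = 0.02208 × 65.38 = 1.444 g
%Zn = 1.444 / 2.02 × 100 = 71.49%

71.5 %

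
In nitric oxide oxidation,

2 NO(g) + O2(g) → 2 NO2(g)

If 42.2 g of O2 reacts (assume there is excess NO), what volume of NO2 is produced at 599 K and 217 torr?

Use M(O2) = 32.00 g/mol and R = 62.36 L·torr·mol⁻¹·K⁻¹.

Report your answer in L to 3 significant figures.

454 L

n(O2) = 42.20 / 32.00 = 1.319 mol
n(NO2) = (2/1) × 1.319 = 2.638 mol
V = nRT/P = 2.638 × 62.36 × 599 / 217 = 454.1 L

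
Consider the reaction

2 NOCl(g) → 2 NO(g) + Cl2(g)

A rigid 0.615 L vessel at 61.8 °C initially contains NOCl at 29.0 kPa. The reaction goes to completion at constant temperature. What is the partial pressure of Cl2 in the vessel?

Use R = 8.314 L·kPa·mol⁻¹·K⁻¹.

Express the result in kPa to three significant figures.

14.5 kPa

n(NOCl)₀ = PV/RT = (29.0 × 0.615) / (8.314 × 334.95) = 0.006404 mol
n(Cl2) = (1/2) × 0.006404 = 0.003202 mol
P(Cl2) = nRT/V = 0.003202 × 8.314 × 334.95 / 0.615 = 14.50 kPa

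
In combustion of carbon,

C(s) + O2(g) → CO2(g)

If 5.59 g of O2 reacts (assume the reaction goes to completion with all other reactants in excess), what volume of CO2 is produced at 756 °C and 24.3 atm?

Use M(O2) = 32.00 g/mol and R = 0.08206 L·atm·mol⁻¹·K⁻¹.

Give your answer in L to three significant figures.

n(O2) = 5.590 / 32.00 = 0.1747 mol
n(CO2) = (1/1) × 0.1747 = 0.1747 mol
V = nRT/P = 0.1747 × 0.08206 × 1029.15 / 24.3 = 0.6072 L

0.607 L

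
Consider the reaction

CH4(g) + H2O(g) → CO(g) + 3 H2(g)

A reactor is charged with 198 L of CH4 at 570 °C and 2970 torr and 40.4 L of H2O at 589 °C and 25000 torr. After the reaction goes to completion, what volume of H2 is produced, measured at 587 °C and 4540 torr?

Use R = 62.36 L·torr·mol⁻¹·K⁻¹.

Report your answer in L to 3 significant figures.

n(CH4) = PV/RT = (2970 × 198) / (62.36 × 843.15) = 11.18 mol
n(H2O) = PV/RT = (25000 × 40.4) / (62.36 × 862.15) = 18.79 mol
For 11.18 mol CH4, stoichiometry requires (1/1) × 11.18 = 11.18 mol H2O; 18.79 mol is available, so CH4 is limiting.
n(H2) = (3/1) × 11.18 = 33.54 mol
V(H2) = nRT/P = 33.54 × 62.36 × 860.15 / 4540 = 396.3 L

396 L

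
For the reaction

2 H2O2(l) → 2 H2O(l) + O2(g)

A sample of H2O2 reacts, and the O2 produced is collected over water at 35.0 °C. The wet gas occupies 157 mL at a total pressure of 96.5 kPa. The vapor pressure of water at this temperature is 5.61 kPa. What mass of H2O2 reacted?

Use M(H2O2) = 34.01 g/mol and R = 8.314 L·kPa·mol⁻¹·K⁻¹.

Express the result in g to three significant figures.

P(O2) = 96.5 − 5.61 = 90.89 kPa
n(O2) = PV/RT = (90.89 × 0.1570) / (8.314 × 308.15) = 0.005570 mol
n(H2O2) = (2/1) × 0.005570 = 0.01114 mol
m(H2O2) = 0.01114 × 34.01 = 0.3789 g

0.379 g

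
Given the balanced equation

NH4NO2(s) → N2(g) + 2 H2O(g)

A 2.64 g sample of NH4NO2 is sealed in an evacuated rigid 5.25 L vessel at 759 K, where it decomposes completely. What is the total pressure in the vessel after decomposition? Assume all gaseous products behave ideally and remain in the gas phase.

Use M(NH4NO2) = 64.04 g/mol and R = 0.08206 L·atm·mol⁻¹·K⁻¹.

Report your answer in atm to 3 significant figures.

1.47 atm

n(NH4NO2) = 2.64 / 64.04 = 0.04122 mol
n(gas produced) = (3/1) × 0.04122 = 0.1237 mol
P = nRT/V = 0.1237 × 0.08206 × 759 / 5.25 = 1.468 atm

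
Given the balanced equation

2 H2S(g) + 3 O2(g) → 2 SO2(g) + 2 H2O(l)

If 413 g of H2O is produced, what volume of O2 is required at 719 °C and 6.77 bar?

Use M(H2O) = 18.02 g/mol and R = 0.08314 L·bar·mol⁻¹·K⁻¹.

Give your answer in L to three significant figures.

n(H2O) = 413.0 / 18.02 = 22.92 mol
n(O2) = (3/2) × 22.92 = 34.38 mol
V = nRT/P = 34.38 × 0.08314 × 992.15 / 6.77 = 418.9 L

419 L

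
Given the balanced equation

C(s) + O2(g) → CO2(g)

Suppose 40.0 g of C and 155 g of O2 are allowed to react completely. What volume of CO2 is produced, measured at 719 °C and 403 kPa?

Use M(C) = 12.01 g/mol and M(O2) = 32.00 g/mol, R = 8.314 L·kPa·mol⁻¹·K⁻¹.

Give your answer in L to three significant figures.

n(C) = 40.0 / 12.01 = 3.331 mol
n(O2) = 155 / 32.00 = 4.844 mol
For 3.331 mol C, stoichiometry requires (1/1) × 3.331 = 3.331 mol O2; 4.844 mol is available, so C is limiting.
n(CO2) = (1/1) × 3.331 = 3.331 mol
V(CO2) = nRT/P = 3.331 × 8.314 × 992.15 / 403 = 68.18 L

68.2 L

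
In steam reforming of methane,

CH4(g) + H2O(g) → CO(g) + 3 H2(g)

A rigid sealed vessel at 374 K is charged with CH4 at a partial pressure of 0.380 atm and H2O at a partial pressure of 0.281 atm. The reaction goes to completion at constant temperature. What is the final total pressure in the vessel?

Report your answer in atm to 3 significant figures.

1.22 atm

Because the vessel is rigid and T is held at 374 K, work the stoichiometry in partial pressures (P_i = n_iRT/V).
P(H2O) required for 0.380 atm of CH4 = (1/1) × 0.380 = 0.3800 atm; available 0.281 atm, so H2O is limiting.
P(CH4) remaining = 0.380 − (1/1) × 0.281 = 0.09900 atm
P(gaseous products) = (1+3)/1 × 0.281 = 1.124 atm
P_total at 374 K = 0.09900 + 1.124 = 1.223 atm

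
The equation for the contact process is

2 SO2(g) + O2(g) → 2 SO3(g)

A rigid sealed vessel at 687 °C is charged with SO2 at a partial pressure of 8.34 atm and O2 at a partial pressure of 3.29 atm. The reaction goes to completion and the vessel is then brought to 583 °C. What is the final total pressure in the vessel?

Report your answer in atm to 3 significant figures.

7.44 atm

At constant V, partial pressures at 687 °C are proportional to moles, so apply stoichiometry directly to pressures.
P(O2) required for 8.34 atm of SO2 = (1/2) × 8.34 = 4.170 atm; available 3.29 atm, so O2 is limiting.
P(SO2) remaining = 8.34 − (2/1) × 3.29 = 1.760 atm
P(gaseous products) = (2)/1 × 3.29 = 6.580 atm
P_total at 687 °C = 1.760 + 6.580 = 8.340 atm
Scaling to 583 °C: P = 8.340 × 856.15/960.15 = 7.437 atm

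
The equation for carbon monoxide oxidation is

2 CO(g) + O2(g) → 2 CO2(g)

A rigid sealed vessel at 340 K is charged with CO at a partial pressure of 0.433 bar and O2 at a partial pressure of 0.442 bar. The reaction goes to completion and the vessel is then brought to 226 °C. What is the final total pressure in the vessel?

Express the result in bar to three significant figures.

0.967 bar

With V and T fixed, P_i ∝ n_i, so the mole ratios apply directly to partial pressures at 340 K.
P(O2) required for 0.433 bar of CO = (1/2) × 0.433 = 0.2165 bar; available 0.442 bar, so CO is limiting.
P(O2) remaining = 0.442 − (1/2) × 0.433 = 0.2255 bar
P(gaseous products) = (2)/2 × 0.433 = 0.4330 bar
P_total at 340 K = 0.2255 + 0.4330 = 0.6585 bar
Scaling to 226 °C: P = 0.6585 × 499.15/340 = 0.9667 bar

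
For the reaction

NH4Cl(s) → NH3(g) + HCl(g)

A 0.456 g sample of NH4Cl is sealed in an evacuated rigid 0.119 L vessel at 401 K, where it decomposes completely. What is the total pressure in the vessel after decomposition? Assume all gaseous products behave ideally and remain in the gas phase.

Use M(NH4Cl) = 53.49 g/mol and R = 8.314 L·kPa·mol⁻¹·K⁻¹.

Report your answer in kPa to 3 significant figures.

n(NH4Cl) = 0.456 / 53.49 = 0.008525 mol
n(gas produced) = (2/1) × 0.008525 = 0.01705 mol
P = nRT/V = 0.01705 × 8.314 × 401 / 0.119 = 477.7 kPa

478 kPa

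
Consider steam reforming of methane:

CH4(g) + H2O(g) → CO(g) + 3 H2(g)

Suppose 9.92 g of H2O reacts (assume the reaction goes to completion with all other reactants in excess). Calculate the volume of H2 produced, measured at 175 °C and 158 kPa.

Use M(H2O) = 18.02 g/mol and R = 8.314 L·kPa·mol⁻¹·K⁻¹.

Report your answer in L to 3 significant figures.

38.9 L

n(H2O) = 9.920 / 18.02 = 0.5505 mol
n(H2) = (3/1) × 0.5505 = 1.651 mol
V = nRT/P = 1.651 × 8.314 × 448.15 / 158 = 38.93 L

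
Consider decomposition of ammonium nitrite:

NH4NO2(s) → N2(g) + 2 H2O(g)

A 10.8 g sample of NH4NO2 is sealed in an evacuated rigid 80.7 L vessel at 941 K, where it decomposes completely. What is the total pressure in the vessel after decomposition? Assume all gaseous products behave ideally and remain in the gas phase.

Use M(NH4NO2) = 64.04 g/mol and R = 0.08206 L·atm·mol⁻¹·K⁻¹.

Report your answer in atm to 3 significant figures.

0.484 atm

n(NH4NO2) = 10.8 / 64.04 = 0.1686 mol
n(gas produced) = (3/1) × 0.1686 = 0.5058 mol
P = nRT/V = 0.5058 × 0.08206 × 941 / 80.7 = 0.4840 atm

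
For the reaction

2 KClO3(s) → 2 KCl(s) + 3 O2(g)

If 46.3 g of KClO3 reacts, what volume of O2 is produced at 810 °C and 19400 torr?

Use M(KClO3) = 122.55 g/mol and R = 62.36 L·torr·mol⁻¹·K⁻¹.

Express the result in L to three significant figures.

n(KClO3) = 46.30 / 122.55 = 0.3778 mol
n(O2) = (3/2) × 0.3778 = 0.5667 mol
V = nRT/P = 0.5667 × 62.36 × 1083.15 / 19400 = 1.973 L

1.97 L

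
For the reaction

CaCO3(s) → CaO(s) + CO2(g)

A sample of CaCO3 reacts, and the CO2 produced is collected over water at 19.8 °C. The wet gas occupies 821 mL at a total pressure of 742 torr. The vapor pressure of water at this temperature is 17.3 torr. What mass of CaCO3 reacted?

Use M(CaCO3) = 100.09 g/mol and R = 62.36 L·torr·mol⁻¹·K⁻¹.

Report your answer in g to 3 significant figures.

3.26 g

P(CO2) = 742 − 17.3 = 724.7 torr
n(CO2) = PV/RT = (724.7 × 0.8210) / (62.36 × 292.95) = 0.03257 mol
n(CaCO3) = (1/1) × 0.03257 = 0.03257 mol
m(CaCO3) = 0.03257 × 100.09 = 3.260 g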